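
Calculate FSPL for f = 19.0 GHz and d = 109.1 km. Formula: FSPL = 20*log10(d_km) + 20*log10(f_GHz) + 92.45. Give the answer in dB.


20*log10(109.1) = 40.76
20*log10(19.0) = 25.58
FSPL = 158.8 dB

158.8 dB


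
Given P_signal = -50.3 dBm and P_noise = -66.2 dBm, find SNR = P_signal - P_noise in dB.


SNR = -50.3 - (-66.2) = 15.9 dB

15.9 dB


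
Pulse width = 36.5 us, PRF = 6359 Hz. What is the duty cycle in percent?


DC = 36.5e-6 * 6359 * 100 = 23.21%

23.21%


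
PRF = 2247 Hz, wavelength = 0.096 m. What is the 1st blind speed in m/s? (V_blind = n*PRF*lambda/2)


V_blind = 1 * 2247 * 0.096 / 2 = 107.9 m/s

107.9 m/s


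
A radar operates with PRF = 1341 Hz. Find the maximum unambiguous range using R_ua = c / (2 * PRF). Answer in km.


R_ua = 3e8 / (2 * 1341) = 111856.8 m = 111.9 km

111.9 km


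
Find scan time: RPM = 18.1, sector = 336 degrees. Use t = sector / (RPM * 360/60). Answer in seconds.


t = 336 / (18.1 * 360) * 60 = 3.09 s

3.09 s


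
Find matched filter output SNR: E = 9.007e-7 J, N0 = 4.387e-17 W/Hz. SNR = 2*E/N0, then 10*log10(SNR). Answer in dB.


SNR_lin = 2 * 9.007e-7 / 4.387e-17 = 4.106e10
SNR_dB = 10*log10(4.106e10) = 106.1 dB

106.1 dB


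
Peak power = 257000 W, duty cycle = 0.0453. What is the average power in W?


P_avg = 257000 * 0.0453 = 11642.1 W

11642.1 W


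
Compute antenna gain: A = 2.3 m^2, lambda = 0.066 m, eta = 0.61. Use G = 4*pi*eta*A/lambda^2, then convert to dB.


G_linear = 4*pi*0.61*2.3/0.066^2 = 4047.43
G_dB = 10*log10(4047.43) = 36.1 dB

36.1 dB


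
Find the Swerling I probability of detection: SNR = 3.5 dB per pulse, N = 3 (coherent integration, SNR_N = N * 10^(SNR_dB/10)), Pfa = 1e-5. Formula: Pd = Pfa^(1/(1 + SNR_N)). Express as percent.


SNR_lin = 10^(3.5/10) = 2.23872
SNR_N = 3 * 2.23872 = 6.71616
1/(1 + SNR_N) = 1/7.71616 = 0.1295981
Pd = (1e-5)^0.1295981 = 0.22491
Pd = 22.5%

22.5%


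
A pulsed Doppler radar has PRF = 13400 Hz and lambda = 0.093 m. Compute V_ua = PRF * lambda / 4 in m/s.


V_ua = 13400 * 0.093 / 4 = 311.6 m/s

311.6 m/s


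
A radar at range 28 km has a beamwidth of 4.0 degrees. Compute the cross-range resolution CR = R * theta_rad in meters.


BW_rad = 0.06981317
CR = 28000 * 0.06981317 = 1954.8 m

1954.8 m


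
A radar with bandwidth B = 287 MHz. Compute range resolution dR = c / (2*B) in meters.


dR = 3e8 / (2 * 287000000.0) = 0.52 m

0.52 m


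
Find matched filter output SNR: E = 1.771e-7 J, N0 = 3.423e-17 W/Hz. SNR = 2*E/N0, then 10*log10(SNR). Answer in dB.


SNR_lin = 2 * 1.771e-7 / 3.423e-17 = 1.035e10
SNR_dB = 10*log10(1.035e10) = 100.1 dB

100.1 dB


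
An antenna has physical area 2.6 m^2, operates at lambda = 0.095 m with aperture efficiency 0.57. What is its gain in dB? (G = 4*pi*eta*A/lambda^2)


G_linear = 4*pi*0.57*2.6/0.095^2 = 2063.53
G_dB = 10*log10(2063.53) = 33.1 dB

33.1 dB


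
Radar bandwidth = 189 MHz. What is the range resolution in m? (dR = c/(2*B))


dR = 3e8 / (2 * 189000000.0) = 0.79 m

0.79 m


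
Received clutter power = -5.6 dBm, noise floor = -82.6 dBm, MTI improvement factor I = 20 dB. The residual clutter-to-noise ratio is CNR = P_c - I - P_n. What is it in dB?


CNR = -5.6 - 20 - (-82.6) = 57.0 dB

57.0 dB


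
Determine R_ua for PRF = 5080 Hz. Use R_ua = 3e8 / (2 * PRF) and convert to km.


R_ua = 3e8 / (2 * 5080) = 29527.6 m = 29.5 km

29.5 km


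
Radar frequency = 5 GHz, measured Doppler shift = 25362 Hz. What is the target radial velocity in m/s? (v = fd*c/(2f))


v = 25362 * 3e8 / (2 * 5000000000.0) = 760.9 m/s

760.9 m/s


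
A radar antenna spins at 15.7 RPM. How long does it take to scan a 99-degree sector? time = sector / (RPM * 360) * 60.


t = 99 / (15.7 * 360) * 60 = 1.05 s

1.05 s


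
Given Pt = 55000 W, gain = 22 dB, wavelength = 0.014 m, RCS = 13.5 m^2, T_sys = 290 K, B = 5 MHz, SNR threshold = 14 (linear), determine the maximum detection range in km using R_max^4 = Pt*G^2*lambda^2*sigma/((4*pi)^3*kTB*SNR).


G_lin = 10^(22/10) = 158.489319
R^4 = 55000 * 158.489319^2 * 0.014^2 * 13.5 / ((4*pi)^3 * 1.38e-23 * 290 * 5000000.0 * 14)
R^4 = 6.57579e15 m^4
R_max = (6.57579e15)^(1/4) = 9005.1 m = 9.0 km

9.0 km


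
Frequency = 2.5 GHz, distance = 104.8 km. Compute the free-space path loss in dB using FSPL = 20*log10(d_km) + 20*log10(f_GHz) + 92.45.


20*log10(104.8) = 40.41
20*log10(2.5) = 7.96
FSPL = 140.8 dB

140.8 dB


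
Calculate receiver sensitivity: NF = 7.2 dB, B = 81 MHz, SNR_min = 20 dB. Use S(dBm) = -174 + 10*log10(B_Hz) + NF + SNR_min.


10*log10(81000000.0) = 79.08
S = -174 + 79.08 + 7.2 + 20 = -67.7 dBm

-67.7 dBm


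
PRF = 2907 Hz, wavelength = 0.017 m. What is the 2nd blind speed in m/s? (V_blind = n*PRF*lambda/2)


V_blind = 2 * 2907 * 0.017 / 2 = 49.4 m/s

49.4 m/s


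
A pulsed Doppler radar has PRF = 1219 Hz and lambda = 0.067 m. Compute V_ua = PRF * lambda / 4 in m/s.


V_ua = 1219 * 0.067 / 4 = 20.4 m/s

20.4 m/s


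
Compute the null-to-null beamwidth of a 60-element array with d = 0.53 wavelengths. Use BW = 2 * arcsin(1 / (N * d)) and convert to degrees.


1/(N*d) = 1/(60*0.53) = 0.031447
BW = 2*arcsin(0.031447) = 3.6 degrees

3.6 degrees


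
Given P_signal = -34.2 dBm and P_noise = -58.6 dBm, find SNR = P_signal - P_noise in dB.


SNR = -34.2 - (-58.6) = 24.4 dB

24.4 dB


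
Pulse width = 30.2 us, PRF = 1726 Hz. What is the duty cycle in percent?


DC = 30.2e-6 * 1726 * 100 = 5.21%

5.21%


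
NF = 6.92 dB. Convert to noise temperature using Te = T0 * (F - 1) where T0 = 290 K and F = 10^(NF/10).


NF_lin = 10^(6.92/10) = 4.920395
Te = 290 * (4.920395 - 1) = 1136.9 K

1136.9 K


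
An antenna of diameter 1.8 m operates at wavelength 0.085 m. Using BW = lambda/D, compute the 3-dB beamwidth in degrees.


BW_rad = 0.085 / 1.8 = 0.047222
BW_deg = 2.71 degrees

2.71 degrees


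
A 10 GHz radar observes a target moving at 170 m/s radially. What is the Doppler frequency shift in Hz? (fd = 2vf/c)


fd = 2 * 170 * 10000000000.0 / 3e8 = 11333.3 Hz

11333.3 Hz


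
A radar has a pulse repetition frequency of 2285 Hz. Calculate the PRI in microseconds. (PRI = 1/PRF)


PRI = 1/2285 = 0.0004376368 s = 437.6 us

437.6 us


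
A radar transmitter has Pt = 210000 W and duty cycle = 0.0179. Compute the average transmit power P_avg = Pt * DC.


P_avg = 210000 * 0.0179 = 3759.0 W

3759.0 W


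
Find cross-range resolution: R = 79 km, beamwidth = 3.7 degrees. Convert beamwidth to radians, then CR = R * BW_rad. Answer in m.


BW_rad = 0.064577182
CR = 79000 * 0.064577182 = 5101.6 m

5101.6 m


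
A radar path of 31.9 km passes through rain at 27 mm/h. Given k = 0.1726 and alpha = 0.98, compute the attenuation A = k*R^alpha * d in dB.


gamma = 0.1726 * 27^0.98 = 4.36292 dB/km
A = 4.36292 * 31.9 = 139.18 dB

139.18 dB


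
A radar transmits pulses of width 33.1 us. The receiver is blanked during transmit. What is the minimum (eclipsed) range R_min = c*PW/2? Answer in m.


R_min = 3e8 * 33.1e-6 / 2 = 4965.0 m

4965.0 m


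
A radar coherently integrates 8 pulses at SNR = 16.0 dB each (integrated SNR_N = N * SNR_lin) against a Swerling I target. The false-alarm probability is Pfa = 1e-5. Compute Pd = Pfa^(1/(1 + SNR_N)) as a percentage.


SNR_lin = 10^(16.0/10) = 39.81072
SNR_N = 8 * 39.81072 = 318.48576
1/(1 + SNR_N) = 1/319.48576 = 0.00313
Pd = (1e-5)^0.00313 = 0.96461
Pd = 96.5%

96.5%


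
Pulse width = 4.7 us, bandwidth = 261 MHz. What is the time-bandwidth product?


TBP = 4.7 * 261 = 1226.7

1226.7


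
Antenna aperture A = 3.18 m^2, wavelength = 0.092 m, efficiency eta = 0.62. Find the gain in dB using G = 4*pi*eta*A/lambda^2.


G_linear = 4*pi*0.62*3.18/0.092^2 = 2927.2
G_dB = 10*log10(2927.2) = 34.7 dB

34.7 dB


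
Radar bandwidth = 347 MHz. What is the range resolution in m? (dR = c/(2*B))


dR = 3e8 / (2 * 347000000.0) = 0.43 m

0.43 m


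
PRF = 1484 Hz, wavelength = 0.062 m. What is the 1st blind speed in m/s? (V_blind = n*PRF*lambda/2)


V_blind = 1 * 1484 * 0.062 / 2 = 46.0 m/s

46.0 m/s


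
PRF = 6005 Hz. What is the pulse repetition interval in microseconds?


PRI = 1/6005 = 0.0001665279 s = 166.5 us

166.5 us


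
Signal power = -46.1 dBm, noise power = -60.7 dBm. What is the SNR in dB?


SNR = -46.1 - (-60.7) = 14.6 dB

14.6 dB


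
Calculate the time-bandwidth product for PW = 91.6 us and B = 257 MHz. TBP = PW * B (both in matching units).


TBP = 91.6 * 257 = 23541.2

23541.2


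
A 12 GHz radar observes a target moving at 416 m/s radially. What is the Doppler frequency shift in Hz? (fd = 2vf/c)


fd = 2 * 416 * 12000000000.0 / 3e8 = 33280.0 Hz

33280.0 Hz


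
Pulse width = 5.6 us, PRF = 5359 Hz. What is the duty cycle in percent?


DC = 5.6e-6 * 5359 * 100 = 3.0%

3.0%


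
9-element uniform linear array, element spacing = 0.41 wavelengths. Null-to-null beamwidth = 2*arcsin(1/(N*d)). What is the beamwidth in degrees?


1/(N*d) = 1/(9*0.41) = 0.271003
BW = 2*arcsin(0.271003) = 31.4 degrees

31.4 degrees


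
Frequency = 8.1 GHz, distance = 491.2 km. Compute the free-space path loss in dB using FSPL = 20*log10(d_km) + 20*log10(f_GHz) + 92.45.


20*log10(491.2) = 53.83
20*log10(8.1) = 18.17
FSPL = 164.4 dB

164.4 dB


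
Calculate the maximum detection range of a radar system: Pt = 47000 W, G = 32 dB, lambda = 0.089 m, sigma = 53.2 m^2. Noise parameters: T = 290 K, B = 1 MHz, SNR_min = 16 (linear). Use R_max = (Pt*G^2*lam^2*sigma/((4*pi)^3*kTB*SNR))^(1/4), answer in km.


G_lin = 10^(32/10) = 1584.893192
R^4 = 47000 * 1584.893192^2 * 0.089^2 * 53.2 / ((4*pi)^3 * 1.38e-23 * 290 * 1000000.0 * 16)
R^4 = 3.91528e20 m^4
R_max = (3.91528e20)^(1/4) = 140666.5 m = 140.7 km

140.7 km


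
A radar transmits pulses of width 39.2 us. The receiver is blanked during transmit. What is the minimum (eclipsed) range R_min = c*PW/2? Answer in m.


R_min = 3e8 * 39.2e-6 / 2 = 5880.0 m

5880.0 m


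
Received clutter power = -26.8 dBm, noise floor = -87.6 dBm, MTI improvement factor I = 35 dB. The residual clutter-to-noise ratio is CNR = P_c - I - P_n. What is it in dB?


CNR = -26.8 - 35 - (-87.6) = 25.8 dB

25.8 dB


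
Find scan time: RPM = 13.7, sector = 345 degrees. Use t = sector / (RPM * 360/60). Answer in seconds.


t = 345 / (13.7 * 360) * 60 = 4.2 s

4.2 s


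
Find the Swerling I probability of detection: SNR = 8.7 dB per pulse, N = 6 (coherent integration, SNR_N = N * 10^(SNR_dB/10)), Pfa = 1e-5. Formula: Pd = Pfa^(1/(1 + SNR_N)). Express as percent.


SNR_lin = 10^(8.7/10) = 7.4131
SNR_N = 6 * 7.4131 = 44.4786
1/(1 + SNR_N) = 1/45.4786 = 0.0219884
Pd = (1e-5)^0.0219884 = 0.77635
Pd = 77.6%

77.6%


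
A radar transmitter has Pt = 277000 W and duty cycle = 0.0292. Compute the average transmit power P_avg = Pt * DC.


P_avg = 277000 * 0.0292 = 8088.4 W

8088.4 W


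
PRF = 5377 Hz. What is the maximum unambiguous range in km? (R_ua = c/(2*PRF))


R_ua = 3e8 / (2 * 5377) = 27896.6 m = 27.9 km

27.9 km


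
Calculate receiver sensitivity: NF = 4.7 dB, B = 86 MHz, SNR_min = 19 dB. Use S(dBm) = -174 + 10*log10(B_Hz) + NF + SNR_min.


10*log10(86000000.0) = 79.34
S = -174 + 79.34 + 4.7 + 19 = -71.0 dBm

-71.0 dBm


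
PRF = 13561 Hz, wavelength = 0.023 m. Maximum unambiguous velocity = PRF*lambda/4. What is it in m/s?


V_ua = 13561 * 0.023 / 4 = 78.0 m/s

78.0 m/s


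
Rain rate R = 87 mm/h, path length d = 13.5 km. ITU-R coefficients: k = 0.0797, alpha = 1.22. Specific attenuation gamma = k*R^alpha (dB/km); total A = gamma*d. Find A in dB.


gamma = 0.0797 * 87^1.22 = 18.521315 dB/km
A = 18.521315 * 13.5 = 250.04 dB

250.04 dB


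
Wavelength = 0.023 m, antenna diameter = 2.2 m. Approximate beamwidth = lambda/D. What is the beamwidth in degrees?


BW_rad = 0.023 / 2.2 = 0.010455
BW_deg = 0.6 degrees

0.6 degrees


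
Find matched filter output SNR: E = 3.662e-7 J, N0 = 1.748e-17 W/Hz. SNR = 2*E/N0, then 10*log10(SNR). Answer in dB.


SNR_lin = 2 * 3.662e-7 / 1.748e-17 = 4.19e10
SNR_dB = 10*log10(4.19e10) = 106.2 dB

106.2 dB


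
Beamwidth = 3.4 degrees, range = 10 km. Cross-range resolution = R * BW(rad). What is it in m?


BW_rad = 0.059341195
CR = 10000 * 0.059341195 = 593.4 m

593.4 m


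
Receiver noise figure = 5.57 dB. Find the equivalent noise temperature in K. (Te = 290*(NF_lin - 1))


NF_lin = 10^(5.57/10) = 3.605786
Te = 290 * (3.605786 - 1) = 755.7 K

755.7 K


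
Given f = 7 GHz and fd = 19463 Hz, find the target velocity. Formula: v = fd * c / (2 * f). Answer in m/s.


v = 19463 * 3e8 / (2 * 7000000000.0) = 417.1 m/s

417.1 m/s


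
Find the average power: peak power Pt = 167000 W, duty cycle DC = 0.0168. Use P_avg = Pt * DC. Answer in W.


P_avg = 167000 * 0.0168 = 2805.6 W

2805.6 W


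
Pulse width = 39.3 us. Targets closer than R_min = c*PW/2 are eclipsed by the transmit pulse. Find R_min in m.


R_min = 3e8 * 39.3e-6 / 2 = 5895.0 m

5895.0 m


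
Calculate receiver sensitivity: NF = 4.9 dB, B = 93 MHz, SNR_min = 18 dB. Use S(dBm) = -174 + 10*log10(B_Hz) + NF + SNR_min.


10*log10(93000000.0) = 79.68
S = -174 + 79.68 + 4.9 + 18 = -71.4 dBm

-71.4 dBm


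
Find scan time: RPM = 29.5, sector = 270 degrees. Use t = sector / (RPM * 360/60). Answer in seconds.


t = 270 / (29.5 * 360) * 60 = 1.53 s

1.53 s


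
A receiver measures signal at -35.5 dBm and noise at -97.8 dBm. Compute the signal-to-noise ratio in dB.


SNR = -35.5 - (-97.8) = 62.3 dB

62.3 dB


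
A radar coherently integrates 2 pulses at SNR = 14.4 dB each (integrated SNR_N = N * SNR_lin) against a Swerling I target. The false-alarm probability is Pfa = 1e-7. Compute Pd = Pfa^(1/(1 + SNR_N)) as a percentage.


SNR_lin = 10^(14.4/10) = 27.54229
SNR_N = 2 * 27.54229 = 55.08458
1/(1 + SNR_N) = 1/56.08458 = 0.0178302
Pd = (1e-7)^0.0178302 = 0.75022
Pd = 75.0%

75.0%


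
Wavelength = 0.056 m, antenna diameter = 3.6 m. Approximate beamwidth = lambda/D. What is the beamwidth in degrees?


BW_rad = 0.056 / 3.6 = 0.015556
BW_deg = 0.89 degrees

0.89 degrees


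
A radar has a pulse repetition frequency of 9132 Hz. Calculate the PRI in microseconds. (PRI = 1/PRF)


PRI = 1/9132 = 0.000109505 s = 109.5 us

109.5 us


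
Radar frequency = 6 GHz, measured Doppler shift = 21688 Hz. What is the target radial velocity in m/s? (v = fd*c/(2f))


v = 21688 * 3e8 / (2 * 6000000000.0) = 542.2 m/s

542.2 m/s


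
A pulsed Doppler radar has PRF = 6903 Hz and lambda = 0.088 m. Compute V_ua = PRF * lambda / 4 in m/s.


V_ua = 6903 * 0.088 / 4 = 151.9 m/s

151.9 m/s


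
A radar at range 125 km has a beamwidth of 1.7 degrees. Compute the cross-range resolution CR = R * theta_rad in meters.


BW_rad = 0.029670597
CR = 125000 * 0.029670597 = 3708.8 m

3708.8 m


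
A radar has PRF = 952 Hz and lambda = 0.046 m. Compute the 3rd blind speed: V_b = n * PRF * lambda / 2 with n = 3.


V_blind = 3 * 952 * 0.046 / 2 = 65.7 m/s

65.7 m/s


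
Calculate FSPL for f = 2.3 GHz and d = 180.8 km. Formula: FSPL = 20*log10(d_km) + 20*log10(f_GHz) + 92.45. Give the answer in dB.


20*log10(180.8) = 45.14
20*log10(2.3) = 7.23
FSPL = 144.8 dB

144.8 dB


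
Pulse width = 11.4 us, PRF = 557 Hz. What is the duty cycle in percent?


DC = 11.4e-6 * 557 * 100 = 0.63%

0.63%


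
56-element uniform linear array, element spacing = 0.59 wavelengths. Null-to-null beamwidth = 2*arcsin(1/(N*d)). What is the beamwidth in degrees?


1/(N*d) = 1/(56*0.59) = 0.030266
BW = 2*arcsin(0.030266) = 3.5 degrees

3.5 degrees


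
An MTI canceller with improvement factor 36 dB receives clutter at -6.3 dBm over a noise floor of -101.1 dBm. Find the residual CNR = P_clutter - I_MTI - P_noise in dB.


CNR = -6.3 - 36 - (-101.1) = 58.8 dB

58.8 dB


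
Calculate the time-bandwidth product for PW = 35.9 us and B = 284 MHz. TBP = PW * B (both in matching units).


TBP = 35.9 * 284 = 10195.6

10195.6


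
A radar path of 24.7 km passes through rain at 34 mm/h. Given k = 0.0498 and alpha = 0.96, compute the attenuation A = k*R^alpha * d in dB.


gamma = 0.0498 * 34^0.96 = 1.470446 dB/km
A = 1.470446 * 24.7 = 36.32 dB

36.32 dB


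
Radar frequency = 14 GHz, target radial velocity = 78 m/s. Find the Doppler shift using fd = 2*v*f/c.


fd = 2 * 78 * 14000000000.0 / 3e8 = 7280.0 Hz

7280.0 Hz


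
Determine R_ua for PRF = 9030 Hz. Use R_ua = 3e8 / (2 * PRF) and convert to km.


R_ua = 3e8 / (2 * 9030) = 16611.3 m = 16.6 km

16.6 km


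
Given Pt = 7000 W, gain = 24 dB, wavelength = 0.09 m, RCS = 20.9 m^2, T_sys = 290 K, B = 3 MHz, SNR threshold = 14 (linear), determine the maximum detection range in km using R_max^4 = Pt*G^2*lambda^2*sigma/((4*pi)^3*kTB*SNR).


G_lin = 10^(24/10) = 251.188643
R^4 = 7000 * 251.188643^2 * 0.09^2 * 20.9 / ((4*pi)^3 * 1.38e-23 * 290 * 3000000.0 * 14)
R^4 = 2.24168e17 m^4
R_max = (2.24168e17)^(1/4) = 21759.2 m = 21.8 km

21.8 km


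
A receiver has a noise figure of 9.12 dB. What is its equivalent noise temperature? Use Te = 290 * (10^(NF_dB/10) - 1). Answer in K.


NF_lin = 10^(9.12/10) = 8.165824
Te = 290 * (8.165824 - 1) = 2078.1 K

2078.1 K


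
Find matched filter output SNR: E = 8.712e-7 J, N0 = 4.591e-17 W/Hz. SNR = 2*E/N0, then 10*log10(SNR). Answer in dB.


SNR_lin = 2 * 8.712e-7 / 4.591e-17 = 3.795e10
SNR_dB = 10*log10(3.795e10) = 105.8 dB

105.8 dB


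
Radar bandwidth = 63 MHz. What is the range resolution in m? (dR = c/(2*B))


dR = 3e8 / (2 * 63000000.0) = 2.38 m

2.38 m


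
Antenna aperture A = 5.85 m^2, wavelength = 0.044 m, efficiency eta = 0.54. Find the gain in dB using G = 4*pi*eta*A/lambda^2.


G_linear = 4*pi*0.54*5.85/0.044^2 = 20504.73
G_dB = 10*log10(20504.73) = 43.1 dB

43.1 dB


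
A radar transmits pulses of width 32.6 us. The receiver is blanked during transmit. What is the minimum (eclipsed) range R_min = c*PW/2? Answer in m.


R_min = 3e8 * 32.6e-6 / 2 = 4890.0 m

4890.0 m


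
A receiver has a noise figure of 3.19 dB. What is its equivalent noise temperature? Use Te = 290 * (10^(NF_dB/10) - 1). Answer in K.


NF_lin = 10^(3.19/10) = 2.084491
Te = 290 * (2.084491 - 1) = 314.5 K

314.5 K


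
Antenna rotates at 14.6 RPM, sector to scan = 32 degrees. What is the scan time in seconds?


t = 32 / (14.6 * 360) * 60 = 0.37 s

0.37 s


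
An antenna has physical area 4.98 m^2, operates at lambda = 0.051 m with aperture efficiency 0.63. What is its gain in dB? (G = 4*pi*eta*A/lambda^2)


G_linear = 4*pi*0.63*4.98/0.051^2 = 15157.91
G_dB = 10*log10(15157.91) = 41.8 dB

41.8 dB


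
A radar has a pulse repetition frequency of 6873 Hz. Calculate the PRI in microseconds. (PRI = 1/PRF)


PRI = 1/6873 = 0.0001454969 s = 145.5 us

145.5 us


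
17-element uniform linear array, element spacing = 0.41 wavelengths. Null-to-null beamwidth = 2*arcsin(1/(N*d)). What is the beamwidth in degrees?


1/(N*d) = 1/(17*0.41) = 0.143472
BW = 2*arcsin(0.143472) = 16.5 degrees

16.5 degrees


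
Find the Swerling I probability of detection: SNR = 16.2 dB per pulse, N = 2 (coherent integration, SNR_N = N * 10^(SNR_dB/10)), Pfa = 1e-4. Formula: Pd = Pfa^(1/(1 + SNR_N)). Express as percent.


SNR_lin = 10^(16.2/10) = 41.68694
SNR_N = 2 * 41.68694 = 83.37388
1/(1 + SNR_N) = 1/84.37388 = 0.011852
Pd = (1e-4)^0.011852 = 0.89659
Pd = 89.7%

89.7%


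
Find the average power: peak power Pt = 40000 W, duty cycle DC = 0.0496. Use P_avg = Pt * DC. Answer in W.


P_avg = 40000 * 0.0496 = 1984.0 W

1984.0 W


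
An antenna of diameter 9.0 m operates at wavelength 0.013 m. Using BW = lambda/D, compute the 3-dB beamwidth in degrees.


BW_rad = 0.013 / 9.0 = 0.001444
BW_deg = 0.08 degrees

0.08 degrees


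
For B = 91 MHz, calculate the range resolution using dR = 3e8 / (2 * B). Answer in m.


dR = 3e8 / (2 * 91000000.0) = 1.65 m

1.65 m


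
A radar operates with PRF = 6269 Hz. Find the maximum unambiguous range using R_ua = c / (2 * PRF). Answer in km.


R_ua = 3e8 / (2 * 6269) = 23927.3 m = 23.9 km

23.9 km


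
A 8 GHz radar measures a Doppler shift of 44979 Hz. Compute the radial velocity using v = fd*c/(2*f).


v = 44979 * 3e8 / (2 * 8000000000.0) = 843.4 m/s

843.4 m/s


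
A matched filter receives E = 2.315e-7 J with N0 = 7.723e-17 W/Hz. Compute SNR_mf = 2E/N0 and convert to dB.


SNR_lin = 2 * 2.315e-7 / 7.723e-17 = 5.995e9
SNR_dB = 10*log10(5.995e9) = 97.8 dB

97.8 dB


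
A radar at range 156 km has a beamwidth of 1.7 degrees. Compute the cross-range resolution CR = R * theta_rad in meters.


BW_rad = 0.029670597
CR = 156000 * 0.029670597 = 4628.6 m

4628.6 m


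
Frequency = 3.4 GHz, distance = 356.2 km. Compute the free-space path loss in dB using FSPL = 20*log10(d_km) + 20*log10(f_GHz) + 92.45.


20*log10(356.2) = 51.03
20*log10(3.4) = 10.63
FSPL = 154.1 dB

154.1 dB


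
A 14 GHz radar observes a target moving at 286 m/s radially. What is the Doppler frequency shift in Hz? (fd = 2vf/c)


fd = 2 * 286 * 14000000000.0 / 3e8 = 26693.3 Hz

26693.3 Hz


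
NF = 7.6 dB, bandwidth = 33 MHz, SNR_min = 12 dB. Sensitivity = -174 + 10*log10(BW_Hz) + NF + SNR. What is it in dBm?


10*log10(33000000.0) = 75.19
S = -174 + 75.19 + 7.6 + 12 = -79.2 dBm

-79.2 dBm


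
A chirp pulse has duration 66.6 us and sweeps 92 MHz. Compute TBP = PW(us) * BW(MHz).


TBP = 66.6 * 92 = 6127.2

6127.2


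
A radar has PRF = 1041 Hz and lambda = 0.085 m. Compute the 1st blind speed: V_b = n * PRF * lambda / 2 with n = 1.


V_blind = 1 * 1041 * 0.085 / 2 = 44.2 m/s

44.2 m/s


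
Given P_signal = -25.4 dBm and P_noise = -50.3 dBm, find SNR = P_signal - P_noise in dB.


SNR = -25.4 - (-50.3) = 24.9 dB

24.9 dB


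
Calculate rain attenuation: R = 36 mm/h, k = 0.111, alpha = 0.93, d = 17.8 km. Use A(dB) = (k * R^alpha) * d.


gamma = 0.111 * 36^0.93 = 3.109455 dB/km
A = 3.109455 * 17.8 = 55.35 dB

55.35 dB


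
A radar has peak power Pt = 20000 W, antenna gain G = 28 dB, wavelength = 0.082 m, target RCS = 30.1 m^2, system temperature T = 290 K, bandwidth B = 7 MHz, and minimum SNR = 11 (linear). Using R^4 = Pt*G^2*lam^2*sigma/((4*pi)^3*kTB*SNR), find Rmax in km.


G_lin = 10^(28/10) = 630.957344
R^4 = 20000 * 630.957344^2 * 0.082^2 * 30.1 / ((4*pi)^3 * 1.38e-23 * 290 * 7000000.0 * 11)
R^4 = 2.63528e18 m^4
R_max = (2.63528e18)^(1/4) = 40290.9 m = 40.3 km

40.3 km


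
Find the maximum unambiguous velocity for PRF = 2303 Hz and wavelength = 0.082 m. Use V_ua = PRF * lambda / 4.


V_ua = 2303 * 0.082 / 4 = 47.2 m/s

47.2 m/s


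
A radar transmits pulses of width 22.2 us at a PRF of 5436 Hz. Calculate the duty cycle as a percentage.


DC = 22.2e-6 * 5436 * 100 = 12.07%

12.07%


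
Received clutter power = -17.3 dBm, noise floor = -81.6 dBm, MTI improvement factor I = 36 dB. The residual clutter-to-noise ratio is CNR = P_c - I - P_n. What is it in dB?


CNR = -17.3 - 36 - (-81.6) = 28.3 dB

28.3 dB


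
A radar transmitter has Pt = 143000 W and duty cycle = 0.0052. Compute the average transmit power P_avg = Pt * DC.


P_avg = 143000 * 0.0052 = 743.6 W

743.6 W


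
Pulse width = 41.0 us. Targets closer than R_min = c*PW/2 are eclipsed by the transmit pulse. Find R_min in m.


R_min = 3e8 * 41.0e-6 / 2 = 6150.0 m

6150.0 m


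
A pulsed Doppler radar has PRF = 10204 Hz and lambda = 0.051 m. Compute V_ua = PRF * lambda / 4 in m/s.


V_ua = 10204 * 0.051 / 4 = 130.1 m/s

130.1 m/s


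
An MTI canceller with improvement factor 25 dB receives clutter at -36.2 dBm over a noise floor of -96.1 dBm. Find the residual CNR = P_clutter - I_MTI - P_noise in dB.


CNR = -36.2 - 25 - (-96.1) = 34.9 dB

34.9 dB


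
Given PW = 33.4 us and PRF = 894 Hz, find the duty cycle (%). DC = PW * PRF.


DC = 33.4e-6 * 894 * 100 = 2.99%

2.99%


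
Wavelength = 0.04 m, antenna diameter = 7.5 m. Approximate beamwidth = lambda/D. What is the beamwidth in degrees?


BW_rad = 0.04 / 7.5 = 0.005333
BW_deg = 0.31 degrees

0.31 degrees


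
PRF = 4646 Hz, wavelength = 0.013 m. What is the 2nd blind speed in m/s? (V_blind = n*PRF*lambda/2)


V_blind = 2 * 4646 * 0.013 / 2 = 60.4 m/s

60.4 m/s


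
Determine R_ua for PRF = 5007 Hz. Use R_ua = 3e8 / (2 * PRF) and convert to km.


R_ua = 3e8 / (2 * 5007) = 29958.1 m = 30.0 km

30.0 km


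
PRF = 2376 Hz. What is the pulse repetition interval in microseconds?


PRI = 1/2376 = 0.0004208754 s = 420.9 us

420.9 us


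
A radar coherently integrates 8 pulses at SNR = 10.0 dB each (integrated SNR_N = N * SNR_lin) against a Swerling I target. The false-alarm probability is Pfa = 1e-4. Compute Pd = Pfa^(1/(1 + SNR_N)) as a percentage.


SNR_lin = 10^(10.0/10) = 10.0
SNR_N = 8 * 10.0 = 80.0
1/(1 + SNR_N) = 1/81.0 = 0.0123457
Pd = (1e-4)^0.0123457 = 0.89252
Pd = 89.3%

89.3%


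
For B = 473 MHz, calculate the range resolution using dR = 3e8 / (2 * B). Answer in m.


dR = 3e8 / (2 * 473000000.0) = 0.32 m

0.32 m


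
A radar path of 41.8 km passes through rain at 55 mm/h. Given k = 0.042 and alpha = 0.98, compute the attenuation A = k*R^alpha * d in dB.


gamma = 0.042 * 55^0.98 = 2.132086 dB/km
A = 2.132086 * 41.8 = 89.12 dB

89.12 dB


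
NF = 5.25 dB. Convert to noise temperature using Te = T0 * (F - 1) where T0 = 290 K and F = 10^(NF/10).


NF_lin = 10^(5.25/10) = 3.349654
Te = 290 * (3.349654 - 1) = 681.4 K

681.4 K


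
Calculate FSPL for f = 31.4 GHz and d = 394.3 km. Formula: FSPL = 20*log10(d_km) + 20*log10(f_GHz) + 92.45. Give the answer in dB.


20*log10(394.3) = 51.92
20*log10(31.4) = 29.94
FSPL = 174.3 dB

174.3 dB


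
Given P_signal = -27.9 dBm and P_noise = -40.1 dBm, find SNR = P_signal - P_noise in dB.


SNR = -27.9 - (-40.1) = 12.2 dB

12.2 dB


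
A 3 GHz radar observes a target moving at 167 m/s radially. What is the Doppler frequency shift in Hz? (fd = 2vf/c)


fd = 2 * 167 * 3000000000.0 / 3e8 = 3340.0 Hz

3340.0 Hz


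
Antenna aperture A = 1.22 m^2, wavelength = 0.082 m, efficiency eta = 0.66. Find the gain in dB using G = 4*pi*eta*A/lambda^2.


G_linear = 4*pi*0.66*1.22/0.082^2 = 1504.82
G_dB = 10*log10(1504.82) = 31.8 dB

31.8 dB


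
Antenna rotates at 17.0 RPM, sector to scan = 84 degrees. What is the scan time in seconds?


t = 84 / (17.0 * 360) * 60 = 0.82 s

0.82 s


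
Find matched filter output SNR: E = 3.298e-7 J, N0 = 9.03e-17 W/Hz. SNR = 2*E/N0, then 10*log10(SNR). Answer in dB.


SNR_lin = 2 * 3.298e-7 / 9.03e-17 = 7.305e9
SNR_dB = 10*log10(7.305e9) = 98.6 dB

98.6 dB


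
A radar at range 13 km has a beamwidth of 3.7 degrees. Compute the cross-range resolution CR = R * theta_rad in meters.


BW_rad = 0.064577182
CR = 13000 * 0.064577182 = 839.5 m

839.5 m


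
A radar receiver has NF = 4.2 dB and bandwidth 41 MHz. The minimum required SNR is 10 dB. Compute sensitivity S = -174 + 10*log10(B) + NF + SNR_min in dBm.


10*log10(41000000.0) = 76.13
S = -174 + 76.13 + 4.2 + 10 = -83.7 dBm

-83.7 dBm


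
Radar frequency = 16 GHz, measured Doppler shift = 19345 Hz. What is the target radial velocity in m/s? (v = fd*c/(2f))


v = 19345 * 3e8 / (2 * 16000000000.0) = 181.4 m/s

181.4 m/s


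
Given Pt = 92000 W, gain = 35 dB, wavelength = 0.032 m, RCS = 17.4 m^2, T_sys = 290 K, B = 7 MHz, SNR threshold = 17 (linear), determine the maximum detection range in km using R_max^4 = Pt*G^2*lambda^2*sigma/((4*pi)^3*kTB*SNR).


G_lin = 10^(35/10) = 3162.27766
R^4 = 92000 * 3162.27766^2 * 0.032^2 * 17.4 / ((4*pi)^3 * 1.38e-23 * 290 * 7000000.0 * 17)
R^4 = 1.73454e19 m^4
R_max = (1.73454e19)^(1/4) = 64535.1 m = 64.5 km

64.5 km


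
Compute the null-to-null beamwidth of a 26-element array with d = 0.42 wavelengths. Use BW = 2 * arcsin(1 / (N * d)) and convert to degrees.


1/(N*d) = 1/(26*0.42) = 0.091575
BW = 2*arcsin(0.091575) = 10.5 degrees

10.5 degrees


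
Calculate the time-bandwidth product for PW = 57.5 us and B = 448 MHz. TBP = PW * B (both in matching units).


TBP = 57.5 * 448 = 25760.0

25760.0


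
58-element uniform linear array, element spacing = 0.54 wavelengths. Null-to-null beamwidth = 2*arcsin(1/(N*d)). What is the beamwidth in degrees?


1/(N*d) = 1/(58*0.54) = 0.031928
BW = 2*arcsin(0.031928) = 3.7 degrees

3.7 degrees


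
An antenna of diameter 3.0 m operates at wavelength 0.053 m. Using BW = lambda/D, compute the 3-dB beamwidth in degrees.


BW_rad = 0.053 / 3.0 = 0.017667
BW_deg = 1.01 degrees

1.01 degrees


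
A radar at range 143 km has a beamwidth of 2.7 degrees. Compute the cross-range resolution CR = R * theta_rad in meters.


BW_rad = 0.04712389
CR = 143000 * 0.04712389 = 6738.7 m

6738.7 m


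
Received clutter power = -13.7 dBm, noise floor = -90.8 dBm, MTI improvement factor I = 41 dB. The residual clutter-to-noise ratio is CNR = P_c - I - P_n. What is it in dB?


CNR = -13.7 - 41 - (-90.8) = 36.1 dB

36.1 dB


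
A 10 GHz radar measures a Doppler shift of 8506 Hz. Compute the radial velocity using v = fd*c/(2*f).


v = 8506 * 3e8 / (2 * 10000000000.0) = 127.6 m/s

127.6 m/s


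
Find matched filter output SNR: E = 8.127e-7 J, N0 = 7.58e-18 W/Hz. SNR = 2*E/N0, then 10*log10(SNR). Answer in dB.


SNR_lin = 2 * 8.127e-7 / 7.58e-18 = 2.144e11
SNR_dB = 10*log10(2.144e11) = 113.3 dB

113.3 dB


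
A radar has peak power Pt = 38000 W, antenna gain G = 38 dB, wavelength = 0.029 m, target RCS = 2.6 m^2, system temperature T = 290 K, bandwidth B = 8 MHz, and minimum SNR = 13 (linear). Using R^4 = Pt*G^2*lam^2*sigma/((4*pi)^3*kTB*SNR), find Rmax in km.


G_lin = 10^(38/10) = 6309.573445
R^4 = 38000 * 6309.573445^2 * 0.029^2 * 2.6 / ((4*pi)^3 * 1.38e-23 * 290 * 8000000.0 * 13)
R^4 = 4.0051e18 m^4
R_max = (4.0051e18)^(1/4) = 44735.6 m = 44.7 km

44.7 km


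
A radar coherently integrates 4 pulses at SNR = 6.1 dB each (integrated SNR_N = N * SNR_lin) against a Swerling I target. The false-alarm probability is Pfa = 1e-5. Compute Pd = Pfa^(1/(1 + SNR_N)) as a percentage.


SNR_lin = 10^(6.1/10) = 4.0738
SNR_N = 4 * 4.0738 = 16.2952
1/(1 + SNR_N) = 1/17.2952 = 0.0578195
Pd = (1e-5)^0.0578195 = 0.51393
Pd = 51.4%

51.4%


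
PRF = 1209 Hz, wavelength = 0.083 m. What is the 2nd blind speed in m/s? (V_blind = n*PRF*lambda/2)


V_blind = 2 * 1209 * 0.083 / 2 = 100.3 m/s

100.3 m/s


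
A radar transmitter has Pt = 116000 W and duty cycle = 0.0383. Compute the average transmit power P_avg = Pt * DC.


P_avg = 116000 * 0.0383 = 4442.8 W

4442.8 W


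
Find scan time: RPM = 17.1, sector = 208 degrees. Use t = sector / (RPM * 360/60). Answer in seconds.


t = 208 / (17.1 * 360) * 60 = 2.03 s

2.03 s


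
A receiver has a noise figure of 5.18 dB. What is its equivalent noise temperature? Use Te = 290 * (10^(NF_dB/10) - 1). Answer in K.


NF_lin = 10^(5.18/10) = 3.296097
Te = 290 * (3.296097 - 1) = 665.9 K

665.9 K


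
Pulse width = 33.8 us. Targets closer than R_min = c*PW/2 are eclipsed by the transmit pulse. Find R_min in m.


R_min = 3e8 * 33.8e-6 / 2 = 5070.0 m

5070.0 m


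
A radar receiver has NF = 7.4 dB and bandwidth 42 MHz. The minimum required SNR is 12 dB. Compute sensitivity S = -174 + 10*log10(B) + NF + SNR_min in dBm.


10*log10(42000000.0) = 76.23
S = -174 + 76.23 + 7.4 + 12 = -78.4 dBm

-78.4 dBm


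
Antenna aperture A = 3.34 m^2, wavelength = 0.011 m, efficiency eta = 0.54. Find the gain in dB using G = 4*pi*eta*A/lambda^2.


G_linear = 4*pi*0.54*3.34/0.011^2 = 187311.62
G_dB = 10*log10(187311.62) = 52.7 dB

52.7 dB


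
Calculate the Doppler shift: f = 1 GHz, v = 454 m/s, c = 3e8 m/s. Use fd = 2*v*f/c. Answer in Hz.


fd = 2 * 454 * 1000000000.0 / 3e8 = 3026.7 Hz

3026.7 Hz


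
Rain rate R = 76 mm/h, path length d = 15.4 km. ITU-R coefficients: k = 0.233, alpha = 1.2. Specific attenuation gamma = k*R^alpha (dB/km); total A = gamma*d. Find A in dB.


gamma = 0.233 * 76^1.2 = 42.10486 dB/km
A = 42.10486 * 15.4 = 648.41 dB

648.41 dB


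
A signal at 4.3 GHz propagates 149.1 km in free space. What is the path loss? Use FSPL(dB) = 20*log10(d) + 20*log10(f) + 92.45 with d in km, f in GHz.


20*log10(149.1) = 43.47
20*log10(4.3) = 12.67
FSPL = 148.6 dB

148.6 dB


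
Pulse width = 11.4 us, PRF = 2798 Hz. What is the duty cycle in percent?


DC = 11.4e-6 * 2798 * 100 = 3.19%

3.19%


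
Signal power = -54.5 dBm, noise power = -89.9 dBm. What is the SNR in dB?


SNR = -54.5 - (-89.9) = 35.4 dB

35.4 dB


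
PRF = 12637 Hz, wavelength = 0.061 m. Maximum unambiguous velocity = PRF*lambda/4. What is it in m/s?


V_ua = 12637 * 0.061 / 4 = 192.7 m/s

192.7 m/s


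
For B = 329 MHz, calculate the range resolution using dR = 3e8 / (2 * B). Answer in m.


dR = 3e8 / (2 * 329000000.0) = 0.46 m

0.46 m


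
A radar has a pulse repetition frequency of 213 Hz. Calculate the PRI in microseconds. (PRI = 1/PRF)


PRI = 1/213 = 0.0046948357 s = 4694.8 us

4694.8 us


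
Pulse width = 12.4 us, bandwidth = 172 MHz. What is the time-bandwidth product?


TBP = 12.4 * 172 = 2132.8

2132.8


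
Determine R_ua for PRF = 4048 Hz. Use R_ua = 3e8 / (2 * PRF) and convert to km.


R_ua = 3e8 / (2 * 4048) = 37055.3 m = 37.1 km

37.1 km


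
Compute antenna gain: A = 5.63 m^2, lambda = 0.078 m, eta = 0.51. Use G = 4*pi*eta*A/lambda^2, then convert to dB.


G_linear = 4*pi*0.51*5.63/0.078^2 = 5930.61
G_dB = 10*log10(5930.61) = 37.7 dB

37.7 dB


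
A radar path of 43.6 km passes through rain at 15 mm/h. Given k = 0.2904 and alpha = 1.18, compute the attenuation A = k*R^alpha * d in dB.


gamma = 0.2904 * 15^1.18 = 7.092254 dB/km
A = 7.092254 * 43.6 = 309.22 dB

309.22 dB


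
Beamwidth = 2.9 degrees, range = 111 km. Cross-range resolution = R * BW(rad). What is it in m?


BW_rad = 0.050614548
CR = 111000 * 0.050614548 = 5618.2 m

5618.2 m


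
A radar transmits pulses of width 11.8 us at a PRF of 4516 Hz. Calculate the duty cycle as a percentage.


DC = 11.8e-6 * 4516 * 100 = 5.33%

5.33%


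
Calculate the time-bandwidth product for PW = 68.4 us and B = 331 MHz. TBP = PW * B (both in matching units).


TBP = 68.4 * 331 = 22640.4

22640.4


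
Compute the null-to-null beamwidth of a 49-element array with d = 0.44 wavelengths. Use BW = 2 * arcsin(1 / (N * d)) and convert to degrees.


1/(N*d) = 1/(49*0.44) = 0.046382
BW = 2*arcsin(0.046382) = 5.3 degrees

5.3 degrees


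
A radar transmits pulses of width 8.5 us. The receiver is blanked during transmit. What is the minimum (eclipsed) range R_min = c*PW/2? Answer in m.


R_min = 3e8 * 8.5e-6 / 2 = 1275.0 m

1275.0 m


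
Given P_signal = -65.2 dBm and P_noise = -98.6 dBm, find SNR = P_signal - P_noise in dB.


SNR = -65.2 - (-98.6) = 33.4 dB

33.4 dB


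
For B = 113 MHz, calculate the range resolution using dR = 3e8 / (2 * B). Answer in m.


dR = 3e8 / (2 * 113000000.0) = 1.33 m

1.33 m


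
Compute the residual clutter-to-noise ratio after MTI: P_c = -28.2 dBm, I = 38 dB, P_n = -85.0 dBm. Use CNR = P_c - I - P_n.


CNR = -28.2 - 38 - (-85.0) = 18.8 dB

18.8 dB


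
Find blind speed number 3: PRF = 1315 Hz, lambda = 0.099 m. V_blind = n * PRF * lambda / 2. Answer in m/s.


V_blind = 3 * 1315 * 0.099 / 2 = 195.3 m/s

195.3 m/s


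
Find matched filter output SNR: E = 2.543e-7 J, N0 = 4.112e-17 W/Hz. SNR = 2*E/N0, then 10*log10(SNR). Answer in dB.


SNR_lin = 2 * 2.543e-7 / 4.112e-17 = 1.237e10
SNR_dB = 10*log10(1.237e10) = 100.9 dB

100.9 dB


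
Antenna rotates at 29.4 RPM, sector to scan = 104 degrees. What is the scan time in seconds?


t = 104 / (29.4 * 360) * 60 = 0.59 s

0.59 s


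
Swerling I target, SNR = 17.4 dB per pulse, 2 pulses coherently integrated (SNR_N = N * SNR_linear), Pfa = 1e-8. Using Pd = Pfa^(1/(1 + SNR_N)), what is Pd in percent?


SNR_lin = 10^(17.4/10) = 54.95409
SNR_N = 2 * 54.95409 = 109.90818
1/(1 + SNR_N) = 1/110.90818 = 0.0090165
Pd = (1e-8)^0.0090165 = 0.84697
Pd = 84.7%

84.7%


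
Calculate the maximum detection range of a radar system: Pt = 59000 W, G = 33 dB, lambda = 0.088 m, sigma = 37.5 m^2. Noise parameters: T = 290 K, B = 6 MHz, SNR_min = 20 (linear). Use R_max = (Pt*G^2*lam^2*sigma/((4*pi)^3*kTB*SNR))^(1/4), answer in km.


G_lin = 10^(33/10) = 1995.262315
R^4 = 59000 * 1995.262315^2 * 0.088^2 * 37.5 / ((4*pi)^3 * 1.38e-23 * 290 * 6000000.0 * 20)
R^4 = 7.15749e19 m^4
R_max = (7.15749e19)^(1/4) = 91979.3 m = 92.0 km

92.0 km


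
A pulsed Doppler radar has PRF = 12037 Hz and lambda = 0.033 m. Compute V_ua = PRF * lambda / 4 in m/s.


V_ua = 12037 * 0.033 / 4 = 99.3 m/s

99.3 m/s


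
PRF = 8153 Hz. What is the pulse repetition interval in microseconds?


PRI = 1/8153 = 0.0001226542 s = 122.7 us

122.7 us


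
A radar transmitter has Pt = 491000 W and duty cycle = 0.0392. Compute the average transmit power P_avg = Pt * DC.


P_avg = 491000 * 0.0392 = 19247.2 W

19247.2 W


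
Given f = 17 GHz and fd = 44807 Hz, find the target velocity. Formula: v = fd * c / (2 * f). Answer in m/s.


v = 44807 * 3e8 / (2 * 17000000000.0) = 395.4 m/s

395.4 m/s


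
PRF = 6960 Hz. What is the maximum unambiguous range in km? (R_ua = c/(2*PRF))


R_ua = 3e8 / (2 * 6960) = 21551.7 m = 21.6 km

21.6 km


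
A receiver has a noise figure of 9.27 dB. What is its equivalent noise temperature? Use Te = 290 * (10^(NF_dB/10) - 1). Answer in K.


NF_lin = 10^(9.27/10) = 8.452788
Te = 290 * (8.452788 - 1) = 2161.3 K

2161.3 K


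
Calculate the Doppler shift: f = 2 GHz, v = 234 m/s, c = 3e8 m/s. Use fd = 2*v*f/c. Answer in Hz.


fd = 2 * 234 * 2000000000.0 / 3e8 = 3120.0 Hz

3120.0 Hz


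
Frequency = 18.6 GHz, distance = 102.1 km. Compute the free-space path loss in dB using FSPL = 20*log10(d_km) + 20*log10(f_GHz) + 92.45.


20*log10(102.1) = 40.18
20*log10(18.6) = 25.39
FSPL = 158.0 dB

158.0 dB


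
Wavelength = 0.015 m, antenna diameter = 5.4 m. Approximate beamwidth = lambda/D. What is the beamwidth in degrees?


BW_rad = 0.015 / 5.4 = 0.002778
BW_deg = 0.16 degrees

0.16 degrees


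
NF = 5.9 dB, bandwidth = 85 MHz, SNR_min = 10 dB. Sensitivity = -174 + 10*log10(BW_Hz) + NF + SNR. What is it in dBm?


10*log10(85000000.0) = 79.29
S = -174 + 79.29 + 5.9 + 10 = -78.8 dBm

-78.8 dBm


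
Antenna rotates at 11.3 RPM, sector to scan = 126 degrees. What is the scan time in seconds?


t = 126 / (11.3 * 360) * 60 = 1.86 s

1.86 s


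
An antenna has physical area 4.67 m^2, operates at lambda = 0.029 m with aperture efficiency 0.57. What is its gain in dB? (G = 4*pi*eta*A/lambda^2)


G_linear = 4*pi*0.57*4.67/0.029^2 = 39774.58
G_dB = 10*log10(39774.58) = 46.0 dB

46.0 dB


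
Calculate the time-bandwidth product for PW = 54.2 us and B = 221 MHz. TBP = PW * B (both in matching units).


TBP = 54.2 * 221 = 11978.2

11978.2


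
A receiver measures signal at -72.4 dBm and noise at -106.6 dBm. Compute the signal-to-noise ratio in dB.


SNR = -72.4 - (-106.6) = 34.2 dB

34.2 dB


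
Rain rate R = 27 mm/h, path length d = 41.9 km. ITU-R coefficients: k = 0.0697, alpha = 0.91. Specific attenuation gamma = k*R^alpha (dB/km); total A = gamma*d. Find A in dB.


gamma = 0.0697 * 27^0.91 = 1.398859 dB/km
A = 1.398859 * 41.9 = 58.61 dB

58.61 dB


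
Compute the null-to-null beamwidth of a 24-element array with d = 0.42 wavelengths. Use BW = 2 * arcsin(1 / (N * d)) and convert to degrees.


1/(N*d) = 1/(24*0.42) = 0.099206
BW = 2*arcsin(0.099206) = 11.4 degrees

11.4 degrees


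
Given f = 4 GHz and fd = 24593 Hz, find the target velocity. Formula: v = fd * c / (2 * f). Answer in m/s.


v = 24593 * 3e8 / (2 * 4000000000.0) = 922.2 m/s

922.2 m/s
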